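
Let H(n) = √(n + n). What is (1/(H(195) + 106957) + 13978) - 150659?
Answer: -1563603229748622/11439799459 - √390/11439799459 ≈ -1.3668e+5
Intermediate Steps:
H(n) = √2*√n (H(n) = √(2*n) = √2*√n)
(1/(H(195) + 106957) + 13978) - 150659 = (1/(√2*√195 + 106957) + 13978) - 150659 = (1/(√390 + 106957) + 13978) - 150659 = (1/(106957 + √390) + 13978) - 150659 = (13978 + 1/(106957 + √390)) - 150659 = -136681 + 1/(106957 + √390)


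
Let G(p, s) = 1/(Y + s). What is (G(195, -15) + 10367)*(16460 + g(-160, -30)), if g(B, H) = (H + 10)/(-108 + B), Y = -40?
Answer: 125762633960/737 ≈ 1.7064e+8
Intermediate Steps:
g(B, H) = (10 + H)/(-108 + B)
G(p, s) = 1/(-40 + s)
(G(195, -15) + 10367)*(16460 + g(-160, -30)) = (1/(-40 - 15) + 10367)*(16460 + (10 - 30)/(-108 - 160)) = (1/(-55) + 10367)*(16460 - 20/(-268)) = (-1/55 + 10367)*(16460 - 1/268*(-20)) = 570184*(16460 + 5/67)/55 = (570184/55)*(1102825/67) = 125762633960/737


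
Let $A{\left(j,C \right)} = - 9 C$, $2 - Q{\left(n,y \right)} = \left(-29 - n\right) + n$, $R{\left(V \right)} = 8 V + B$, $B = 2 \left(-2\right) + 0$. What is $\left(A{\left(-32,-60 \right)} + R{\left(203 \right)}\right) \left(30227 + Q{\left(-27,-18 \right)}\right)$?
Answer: $65357280$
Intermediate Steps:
$B = -4$ ($B = -4 + 0 = -4$)
$R{\left(V \right)} = -4 + 8 V$ ($R{\left(V \right)} = 8 V - 4 = -4 + 8 V$)
$Q{\left(n,y \right)} = 31$ ($Q{\left(n,y \right)} = 2 - \left(\left(-29 - n\right) + n\right) = 2 - -29 = 2 + 29 = 31$)
$\left(A{\left(-32,-60 \right)} + R{\left(203 \right)}\right) \left(30227 + Q{\left(-27,-18 \right)}\right) = \left(\left(-9\right) \left(-60\right) + \left(-4 + 8 \cdot 203\right)\right) \left(30227 + 31\right) = \left(540 + \left(-4 + 1624\right)\right) 30258 = \left(540 + 1620\right) 30258 = 2160 \cdot 30258 = 65357280$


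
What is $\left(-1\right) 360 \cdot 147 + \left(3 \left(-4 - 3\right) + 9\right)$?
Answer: $-52932$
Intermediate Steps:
$\left(-1\right) 360 \cdot 147 + \left(3 \left(-4 - 3\right) + 9\right) = \left(-360\right) 147 + \left(3 \left(-4 - 3\right) + 9\right) = -52920 + \left(3 \left(-7\right) + 9\right) = -52920 + \left(-21 + 9\right) = -52920 - 12 = -52932$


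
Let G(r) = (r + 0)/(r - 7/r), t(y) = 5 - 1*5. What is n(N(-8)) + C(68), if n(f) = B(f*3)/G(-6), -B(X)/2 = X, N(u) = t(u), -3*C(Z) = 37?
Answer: -37/3 ≈ -12.333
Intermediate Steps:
t(y) = 0 (t(y) = 5 - 5 = 0)
C(Z) = -37/3 (C(Z) = -⅓*37 = -37/3)
N(u) = 0
B(X) = -2*X
G(r) = r/(r - 7/r)
n(f) = -29*f/6 (n(f) = (-2*f*3)/(((-6)²/(-7 + (-6)²))) = (-6*f)/((36/(-7 + 36))) = (-6*f)/((36/29)) = (-6*f)/((36*(1/29))) = (-6*f)/(36/29) = -6*f*(29/36) = -29*f/6)
n(N(-8)) + C(68) = -29/6*0 - 37/3 = 0 - 37/3 = -37/3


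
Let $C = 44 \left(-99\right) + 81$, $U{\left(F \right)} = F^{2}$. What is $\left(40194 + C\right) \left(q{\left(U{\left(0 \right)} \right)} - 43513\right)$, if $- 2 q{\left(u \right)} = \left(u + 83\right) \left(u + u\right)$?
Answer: $-1562943447$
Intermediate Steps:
$q{\left(u \right)} = - u \left(83 + u\right)$ ($q{\left(u \right)} = - \frac{\left(u + 83\right) \left(u + u\right)}{2} = - \frac{\left(83 + u\right) 2 u}{2} = - \frac{2 u \left(83 + u\right)}{2} = - u \left(83 + u\right)$)
$C = -4275$ ($C = -4356 + 81 = -4275$)
$\left(40194 + C\right) \left(q{\left(U{\left(0 \right)} \right)} - 43513\right) = \left(40194 - 4275\right) \left(- 0^{2} \left(83 + 0^{2}\right) - 43513\right) = 35919 \left(\left(-1\right) 0 \left(83 + 0\right) - 43513\right) = 35919 \left(\left(-1\right) 0 \cdot 83 - 43513\right) = 35919 \left(0 - 43513\right) = 35919 \left(-43513\right) = -1562943447$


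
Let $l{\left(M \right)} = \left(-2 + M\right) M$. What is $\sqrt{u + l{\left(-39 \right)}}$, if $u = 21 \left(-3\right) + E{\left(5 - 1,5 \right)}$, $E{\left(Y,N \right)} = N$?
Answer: $\sqrt{1541} \approx 39.256$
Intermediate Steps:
$u = -58$ ($u = 21 \left(-3\right) + 5 = -63 + 5 = -58$)
$l{\left(M \right)} = M \left(-2 + M\right)$
$\sqrt{u + l{\left(-39 \right)}} = \sqrt{-58 - 39 \left(-2 - 39\right)} = \sqrt{-58 - -1599} = \sqrt{-58 + 1599} = \sqrt{1541}$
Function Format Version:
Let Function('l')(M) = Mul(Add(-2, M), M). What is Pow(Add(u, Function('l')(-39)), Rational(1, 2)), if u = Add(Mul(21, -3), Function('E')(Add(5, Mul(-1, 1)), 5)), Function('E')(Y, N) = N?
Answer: Pow(1541, Rational(1, 2)) ≈ 39.256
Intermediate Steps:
u = -58 (u = Add(Mul(21, -3), 5) = Add(-63, 5) = -58)
Function('l')(M) = Mul(M, Add(-2, M))
Pow(Add(u, Function('l')(-39)), Rational(1, 2)) = Pow(Add(-58, Mul(-39, Add(-2, -39))), Rational(1, 2)) = Pow(Add(-58, Mul(-39, -41)), Rational(1, 2)) = Pow(Add(-58, 1599), Rational(1, 2)) = Pow(1541, Rational(1, 2))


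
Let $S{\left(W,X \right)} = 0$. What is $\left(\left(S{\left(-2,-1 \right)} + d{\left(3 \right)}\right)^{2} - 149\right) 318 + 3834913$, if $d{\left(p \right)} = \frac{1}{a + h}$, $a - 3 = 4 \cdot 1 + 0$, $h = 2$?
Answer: $\frac{102263443}{27} \approx 3.7875 \cdot 10^{6}$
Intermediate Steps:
$a = 7$ ($a = 3 + \left(4 \cdot 1 + 0\right) = 3 + \left(4 + 0\right) = 3 + 4 = 7$)
$d{\left(p \right)} = \frac{1}{9}$ ($d{\left(p \right)} = \frac{1}{7 + 2} = \frac{1}{9}$)
$\left(\left(S{\left(-2,-1 \right)} + d{\left(3 \right)}\right)^{2} - 149\right) 318 + 3834913 = \left(\left(0 + \frac{1}{9}\right)^{2} - 149\right) 318 + 3834913 = \left(\left(\frac{1}{9}\right)^{2} - 149\right) 318 + 3834913 = \left(\frac{1}{81} - 149\right) 318 + 3834913 = \left(- \frac{12068}{81}\right) 318 + 3834913 = - \frac{1279208}{27} + 3834913 = \frac{102263443}{27}$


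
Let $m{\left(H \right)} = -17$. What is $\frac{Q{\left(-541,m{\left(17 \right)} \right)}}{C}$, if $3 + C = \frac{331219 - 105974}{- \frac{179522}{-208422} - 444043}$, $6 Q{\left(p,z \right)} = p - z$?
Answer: $\frac{638095143776}{25625563047} \approx 24.901$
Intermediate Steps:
$Q{\left(p,z \right)} = - \frac{z}{6} + \frac{p}{6}$ ($Q{\left(p,z \right)} = \frac{p - z}{6} = - \frac{z}{6} + \frac{p}{6}$)
$C = - \frac{8541854349}{2435477648}$ ($C = -3 + \frac{331219 - 105974}{- \frac{179522}{-208422} - 444043} = -3 + \frac{225245}{\left(-179522\right) \left(- \frac{1}{208422}\right) - 444043} = -3 + \frac{225245}{\frac{89761}{104211} - 444043} = -3 + \frac{225245}{- \frac{46274075312}{104211}} = -3 + 225245 \left(- \frac{104211}{46274075312}\right) = -3 - \frac{1235421405}{2435477648} = - \frac{8541854349}{2435477648} \approx -3.5073$)
$\frac{Q{\left(-541,m{\left(17 \right)} \right)}}{C} = \frac{\left(- \frac{1}{6}\right) \left(-17\right) + \frac{1}{6} \left(-541\right)}{- \frac{8541854349}{2435477648}} = \left(\frac{17}{6} - \frac{541}{6}\right) \left(- \frac{2435477648}{8541854349}\right) = \left(- \frac{262}{3}\right) \left(- \frac{2435477648}{8541854349}\right) = \frac{638095143776}{25625563047}$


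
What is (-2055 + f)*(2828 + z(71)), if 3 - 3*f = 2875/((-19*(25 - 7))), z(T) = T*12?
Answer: -3872333360/513 ≈ -7.5484e+6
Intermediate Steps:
z(T) = 12*T
f = 3901/1026 (f = 1 - 2875/(3*((-19*(25 - 7)))) = 1 - 2875/(3*((-19*18))) = 1 - 2875/(3*(-342)) = 1 - 2875*(-1)/(3*342) = 1 - 1/3*(-2875/342) = 1 + 2875/1026 = 3901/1026 ≈ 3.8021)
(-2055 + f)*(2828 + z(71)) = (-2055 + 3901/1026)*(2828 + 12*71) = -2104529*(2828 + 852)/1026 = -2104529/1026*3680 = -3872333360/513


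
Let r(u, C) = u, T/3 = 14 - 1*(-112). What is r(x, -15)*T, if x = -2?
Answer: -756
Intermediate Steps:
T = 378 (T = 3*(14 - 1*(-112)) = 3*(14 + 112) = 3*126 = 378)
r(x, -15)*T = -2*378 = -756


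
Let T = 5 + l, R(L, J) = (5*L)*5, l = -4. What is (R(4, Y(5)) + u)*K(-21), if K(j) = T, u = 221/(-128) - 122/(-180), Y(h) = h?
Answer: 569959/5760 ≈ 98.951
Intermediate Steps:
R(L, J) = 25*L
u = -6041/5760 (u = 221*(-1/128) - 122*(-1/180) = -221/128 + 61/90 = -6041/5760 ≈ -1.0488)
T = 1 (T = 5 - 4 = 1)
K(j) = 1
(R(4, Y(5)) + u)*K(-21) = (25*4 - 6041/5760)*1 = (100 - 6041/5760)*1 = (569959/5760)*1 = 569959/5760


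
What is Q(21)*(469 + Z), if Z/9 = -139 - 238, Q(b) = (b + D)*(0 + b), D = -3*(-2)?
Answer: -1657908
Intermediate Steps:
D = 6
Q(b) = b*(6 + b) (Q(b) = (b + 6)*(0 + b) = (6 + b)*b = b*(6 + b))
Z = -3393 (Z = 9*(-139 - 238) = 9*(-377) = -3393)
Q(21)*(469 + Z) = (21*(6 + 21))*(469 - 3393) = (21*27)*(-2924) = 567*(-2924) = -1657908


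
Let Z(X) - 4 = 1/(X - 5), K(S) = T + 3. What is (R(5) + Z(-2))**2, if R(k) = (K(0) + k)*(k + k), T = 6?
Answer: 1014049/49 ≈ 20695.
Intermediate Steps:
K(S) = 9 (K(S) = 6 + 3 = 9)
Z(X) = 4 + 1/(-5 + X) (Z(X) = 4 + 1/(X - 5) = 4 + 1/(-5 + X))
R(k) = 2*k*(9 + k) (R(k) = (9 + k)*(k + k) = (9 + k)*(2*k) = 2*k*(9 + k))
(R(5) + Z(-2))**2 = (2*5*(9 + 5) + (-19 + 4*(-2))/(-5 - 2))**2 = (2*5*14 + (-19 - 8)/(-7))**2 = (140 - 1/7*(-27))**2 = (140 + 27/7)**2 = (1007/7)**2 = 1014049/49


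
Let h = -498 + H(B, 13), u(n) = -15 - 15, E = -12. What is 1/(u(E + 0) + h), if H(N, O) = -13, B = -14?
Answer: -1/541 ≈ -0.0018484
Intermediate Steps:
u(n) = -30
h = -511 (h = -498 - 13 = -511)
1/(u(E + 0) + h) = 1/(-30 - 511) = 1/(-541) = -1/541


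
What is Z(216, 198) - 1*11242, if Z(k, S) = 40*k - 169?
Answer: -2771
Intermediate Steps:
Z(k, S) = -169 + 40*k
Z(216, 198) - 1*11242 = (-169 + 40*216) - 1*11242 = (-169 + 8640) - 11242 = 8471 - 11242 = -2771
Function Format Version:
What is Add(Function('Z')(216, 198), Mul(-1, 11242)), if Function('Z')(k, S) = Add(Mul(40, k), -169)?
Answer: -2771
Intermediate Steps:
Function('Z')(k, S) = Add(-169, Mul(40, k))
Add(Function('Z')(216, 198), Mul(-1, 11242)) = Add(Add(-169, Mul(40, 216)), Mul(-1, 11242)) = Add(Add(-169, 8640), -11242) = Add(8471, -11242) = -2771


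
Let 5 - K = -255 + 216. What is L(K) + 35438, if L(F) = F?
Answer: 35482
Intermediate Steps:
K = 44 (K = 5 - (-255 + 216) = 5 - 1*(-39) = 5 + 39 = 44)
L(K) + 35438 = 44 + 35438 = 35482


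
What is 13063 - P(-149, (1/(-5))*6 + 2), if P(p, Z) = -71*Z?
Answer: 65599/5 ≈ 13120.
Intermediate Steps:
13063 - P(-149, (1/(-5))*6 + 2) = 13063 - (-71)*((1/(-5))*6 + 2) = 13063 - (-71)*((1*(-1/5))*6 + 2) = 13063 - (-71)*(-1/5*6 + 2) = 13063 - (-71)*(-6/5 + 2) = 13063 - (-71)*4/5 = 13063 - 1*(-284/5) = 13063 + 284/5 = 65599/5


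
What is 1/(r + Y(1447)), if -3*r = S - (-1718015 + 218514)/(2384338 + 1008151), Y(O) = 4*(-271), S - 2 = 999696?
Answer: -3392489/1134166114017 ≈ -2.9912e-6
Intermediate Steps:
S = 999698 (S = 2 + 999696 = 999698)
Y(O) = -1084
r = -1130488655941/3392489 (r = -(999698 - (-1718015 + 218514)/(2384338 + 1008151))/3 = -(999698 - (-1499501)/3392489)/3 = -(999698 - 1*(-1499501/3392489))/3 = -(999698 + 1499501/3392489)/3 = -1/3*3391465967823/3392489 = -1130488655941/3392489 ≈ -3.3323e+5)
1/(r + Y(1447)) = 1/(-1130488655941/3392489 - 1084) = 1/(-1134166114017/3392489) = -3392489/1134166114017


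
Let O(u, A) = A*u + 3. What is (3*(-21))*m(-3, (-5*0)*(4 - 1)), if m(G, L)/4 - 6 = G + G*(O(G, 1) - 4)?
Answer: -3780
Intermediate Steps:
O(u, A) = 3 + A*u
m(G, L) = 24 + 4*G + 4*G*(-1 + G) (m(G, L) = 24 + 4*(G + G*((3 + 1*G) - 4)) = 24 + 4*(G + G*((3 + G) - 4)) = 24 + 4*(G + G*(-1 + G)) = 24 + (4*G + 4*G*(-1 + G)) = 24 + 4*G + 4*G*(-1 + G))
(3*(-21))*m(-3, (-5*0)*(4 - 1)) = (3*(-21))*(24 + 4*(-3)²) = -63*(24 + 4*9) = -63*(24 + 36) = -63*60 = -3780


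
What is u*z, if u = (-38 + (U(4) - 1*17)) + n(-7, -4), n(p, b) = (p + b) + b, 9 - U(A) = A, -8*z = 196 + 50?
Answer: 7995/4 ≈ 1998.8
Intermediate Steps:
z = -123/4 (z = -(196 + 50)/8 = -⅛*246 = -123/4 ≈ -30.750)
U(A) = 9 - A
n(p, b) = p + 2*b (n(p, b) = (b + p) + b = p + 2*b)
u = -65 (u = (-38 + ((9 - 1*4) - 1*17)) + (-7 + 2*(-4)) = (-38 + ((9 - 4) - 17)) + (-7 - 8) = (-38 + (5 - 17)) - 15 = (-38 - 12) - 15 = -50 - 15 = -65)
u*z = -65*(-123/4) = 7995/4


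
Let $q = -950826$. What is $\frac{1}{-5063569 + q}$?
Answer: $- \frac{1}{6014395} \approx -1.6627 \cdot 10^{-7}$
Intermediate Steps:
$\frac{1}{-5063569 + q} = \frac{1}{-5063569 - 950826} = \frac{1}{-6014395} = - \frac{1}{6014395}$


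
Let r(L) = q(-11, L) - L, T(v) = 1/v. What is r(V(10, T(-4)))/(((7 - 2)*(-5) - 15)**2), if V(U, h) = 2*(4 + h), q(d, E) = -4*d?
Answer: 73/3200 ≈ 0.022812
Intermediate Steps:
V(U, h) = 8 + 2*h
r(L) = 44 - L (r(L) = -4*(-11) - L = 44 - L)
r(V(10, T(-4)))/(((7 - 2)*(-5) - 15)**2) = (44 - (8 + 2/(-4)))/(((7 - 2)*(-5) - 15)**2) = (44 - (8 + 2*(-1/4)))/((5*(-5) - 15)**2) = (44 - (8 - 1/2))/((-25 - 15)**2) = (44 - 1*15/2)/((-40)**2) = (44 - 15/2)/1600 = (73/2)*(1/1600) = 73/3200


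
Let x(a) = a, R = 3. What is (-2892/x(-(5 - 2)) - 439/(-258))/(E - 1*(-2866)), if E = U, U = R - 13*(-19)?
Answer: 249151/803928 ≈ 0.30992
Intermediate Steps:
U = 250 (U = 3 - 13*(-19) = 3 + 247 = 250)
E = 250
(-2892/x(-(5 - 2)) - 439/(-258))/(E - 1*(-2866)) = (-2892*(-1/(5 - 2)) - 439/(-258))/(250 - 1*(-2866)) = (-2892/((-1*3)) - 439*(-1/258))/(250 + 2866) = (-2892/(-3) + 439/258)/3116 = (-2892*(-1/3) + 439/258)*(1/3116) = (964 + 439/258)*(1/3116) = (249151/258)*(1/3116) = 249151/803928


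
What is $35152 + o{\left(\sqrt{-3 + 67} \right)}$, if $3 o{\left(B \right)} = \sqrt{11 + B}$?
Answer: $35152 + \frac{\sqrt{19}}{3} \approx 35153.0$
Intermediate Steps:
$o{\left(B \right)} = \frac{\sqrt{11 + B}}{3}$
$35152 + o{\left(\sqrt{-3 + 67} \right)} = 35152 + \frac{\sqrt{11 + \sqrt{-3 + 67}}}{3} = 35152 + \frac{\sqrt{11 + \sqrt{64}}}{3} = 35152 + \frac{\sqrt{11 + 8}}{3} = 35152 + \frac{\sqrt{19}}{3}$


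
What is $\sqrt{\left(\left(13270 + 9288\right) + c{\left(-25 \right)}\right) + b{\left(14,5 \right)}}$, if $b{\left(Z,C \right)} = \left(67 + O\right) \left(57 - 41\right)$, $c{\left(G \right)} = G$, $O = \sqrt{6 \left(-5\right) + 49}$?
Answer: $\sqrt{23605 + 16 \sqrt{19}} \approx 153.87$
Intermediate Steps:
$O = \sqrt{19}$ ($O = \sqrt{-30 + 49} = \sqrt{19} \approx 4.3589$)
$b{\left(Z,C \right)} = 1072 + 16 \sqrt{19}$ ($b{\left(Z,C \right)} = \left(67 + \sqrt{19}\right) \left(57 - 41\right) = \left(67 + \sqrt{19}\right) 16 = 1072 + 16 \sqrt{19}$)
$\sqrt{\left(\left(13270 + 9288\right) + c{\left(-25 \right)}\right) + b{\left(14,5 \right)}} = \sqrt{\left(\left(13270 + 9288\right) - 25\right) + \left(1072 + 16 \sqrt{19}\right)} = \sqrt{\left(22558 - 25\right) + \left(1072 + 16 \sqrt{19}\right)} = \sqrt{22533 + \left(1072 + 16 \sqrt{19}\right)} = \sqrt{23605 + 16 \sqrt{19}}$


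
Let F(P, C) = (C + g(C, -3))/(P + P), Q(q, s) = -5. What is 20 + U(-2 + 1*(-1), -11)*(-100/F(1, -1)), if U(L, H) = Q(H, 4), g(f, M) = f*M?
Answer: 520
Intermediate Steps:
g(f, M) = M*f
F(P, C) = -C/P (F(P, C) = (C - 3*C)/(P + P) = (-2*C)/((2*P)) = (-2*C)*(1/(2*P)) = -C/P)
U(L, H) = -5
20 + U(-2 + 1*(-1), -11)*(-100/F(1, -1)) = 20 - (-500)/((-1*(-1)/1)) = 20 - (-500)/((-1*(-1)*1)) = 20 - (-500)/1 = 20 - (-500) = 20 - 5*(-100) = 20 + 500 = 520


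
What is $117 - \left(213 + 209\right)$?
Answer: $-305$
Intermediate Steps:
$117 - \left(213 + 209\right) = 117 - 422 = -305$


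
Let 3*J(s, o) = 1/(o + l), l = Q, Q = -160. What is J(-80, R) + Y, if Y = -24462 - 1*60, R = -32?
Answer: -14124673/576 ≈ -24522.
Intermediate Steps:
l = -160
J(s, o) = 1/(3*(-160 + o)) (J(s, o) = 1/(3*(o - 160)) = 1/(3*(-160 + o)))
Y = -24522 (Y = -24462 - 60 = -24522)
J(-80, R) + Y = 1/(3*(-160 - 32)) - 24522 = (1/3)/(-192) - 24522 = (1/3)*(-1/192) - 24522 = -1/576 - 24522 = -14124673/576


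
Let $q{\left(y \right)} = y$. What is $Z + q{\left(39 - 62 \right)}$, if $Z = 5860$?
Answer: $5837$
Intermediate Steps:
$Z + q{\left(39 - 62 \right)} = 5860 + \left(39 - 62\right) = 5860 - 23 = 5837$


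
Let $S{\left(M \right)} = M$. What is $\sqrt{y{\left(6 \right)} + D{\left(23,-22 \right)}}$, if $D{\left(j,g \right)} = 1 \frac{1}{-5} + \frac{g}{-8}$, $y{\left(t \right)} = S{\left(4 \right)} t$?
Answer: $\frac{3 \sqrt{295}}{10} \approx 5.1527$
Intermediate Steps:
$y{\left(t \right)} = 4 t$
$D{\left(j,g \right)} = - \frac{1}{5} - \frac{g}{8}$ ($D{\left(j,g \right)} = 1 \left(- \frac{1}{5}\right) + g \left(- \frac{1}{8}\right) = - \frac{1}{5} - \frac{g}{8}$)
$\sqrt{y{\left(6 \right)} + D{\left(23,-22 \right)}} = \sqrt{4 \cdot 6 - - \frac{51}{20}} = \sqrt{24 + \left(- \frac{1}{5} + \frac{11}{4}\right)} = \sqrt{24 + \frac{51}{20}} = \sqrt{\frac{531}{20}} = \frac{3 \sqrt{295}}{10}$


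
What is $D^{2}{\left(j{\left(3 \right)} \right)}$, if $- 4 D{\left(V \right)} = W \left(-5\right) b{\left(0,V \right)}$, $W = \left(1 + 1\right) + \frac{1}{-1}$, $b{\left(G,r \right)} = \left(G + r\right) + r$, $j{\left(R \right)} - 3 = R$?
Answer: $225$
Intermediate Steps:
$j{\left(R \right)} = 3 + R$
$b{\left(G,r \right)} = G + 2 r$
$W = 1$ ($W = 2 - 1 = 1$)
$D{\left(V \right)} = \frac{5 V}{2}$ ($D{\left(V \right)} = - \frac{1 \left(-5\right) \left(0 + 2 V\right)}{4} = - \frac{\left(-5\right) 2 V}{4} = - \frac{\left(-10\right) V}{4} = \frac{5 V}{2}$)
$D^{2}{\left(j{\left(3 \right)} \right)} = \left(\frac{5 \left(3 + 3\right)}{2}\right)^{2} = \left(\frac{5}{2} \cdot 6\right)^{2} = 15^{2} = 225$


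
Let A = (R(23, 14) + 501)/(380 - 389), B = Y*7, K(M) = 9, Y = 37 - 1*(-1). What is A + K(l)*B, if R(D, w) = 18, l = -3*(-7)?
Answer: 7009/3 ≈ 2336.3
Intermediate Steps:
Y = 38 (Y = 37 + 1 = 38)
l = 21
B = 266 (B = 38*7 = 266)
A = -173/3 (A = (18 + 501)/(380 - 389) = 519/(-9) = 519*(-1/9) = -173/3 ≈ -57.667)
A + K(l)*B = -173/3 + 9*266 = -173/3 + 2394 = 7009/3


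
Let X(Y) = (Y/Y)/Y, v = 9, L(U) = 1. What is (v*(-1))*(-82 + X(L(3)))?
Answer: 729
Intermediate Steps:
X(Y) = 1/Y
(v*(-1))*(-82 + X(L(3))) = (9*(-1))*(-82 + 1/1) = -9*(-82 + 1) = -9*(-81) = 729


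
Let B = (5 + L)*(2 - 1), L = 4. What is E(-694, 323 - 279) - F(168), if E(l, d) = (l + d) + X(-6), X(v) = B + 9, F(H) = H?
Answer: -800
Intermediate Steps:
B = 9 (B = (5 + 4)*(2 - 1) = 9*1 = 9)
X(v) = 18 (X(v) = 9 + 9 = 18)
E(l, d) = 18 + d + l (E(l, d) = (l + d) + 18 = (d + l) + 18 = 18 + d + l)
E(-694, 323 - 279) - F(168) = (18 + (323 - 279) - 694) - 1*168 = (18 + 44 - 694) - 168 = -632 - 168 = -800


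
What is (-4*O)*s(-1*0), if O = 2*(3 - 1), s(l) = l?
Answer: 0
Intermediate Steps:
O = 4 (O = 2*2 = 4)
(-4*O)*s(-1*0) = (-4*4)*(-1*0) = -16*0 = 0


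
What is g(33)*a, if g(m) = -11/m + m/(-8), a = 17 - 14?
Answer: -107/8 ≈ -13.375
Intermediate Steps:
a = 3
g(m) = -11/m - m/8 (g(m) = -11/m + m*(-⅛) = -11/m - m/8)
g(33)*a = (-11/33 - ⅛*33)*3 = (-11*1/33 - 33/8)*3 = (-⅓ - 33/8)*3 = -107/24*3 = -107/8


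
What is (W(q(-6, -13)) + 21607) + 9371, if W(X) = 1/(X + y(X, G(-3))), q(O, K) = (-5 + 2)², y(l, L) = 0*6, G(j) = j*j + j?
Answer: 278803/9 ≈ 30978.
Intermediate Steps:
G(j) = j + j² (G(j) = j² + j = j + j²)
y(l, L) = 0
q(O, K) = 9 (q(O, K) = (-3)² = 9)
W(X) = 1/X (W(X) = 1/(X + 0) = 1/X)
(W(q(-6, -13)) + 21607) + 9371 = (1/9 + 21607) + 9371 = (⅑ + 21607) + 9371 = 194464/9 + 9371 = 278803/9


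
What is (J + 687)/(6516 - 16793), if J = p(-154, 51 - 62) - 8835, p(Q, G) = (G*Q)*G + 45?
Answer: 26737/10277 ≈ 2.6016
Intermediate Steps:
p(Q, G) = 45 + Q*G² (p(Q, G) = Q*G² + 45 = 45 + Q*G²)
J = -27424 (J = (45 - 154*(51 - 62)²) - 8835 = (45 - 154*(-11)²) - 8835 = (45 - 154*121) - 8835 = (45 - 18634) - 8835 = -18589 - 8835 = -27424)
(J + 687)/(6516 - 16793) = (-27424 + 687)/(6516 - 16793) = -26737/(-10277) = -26737*(-1/10277) = 26737/10277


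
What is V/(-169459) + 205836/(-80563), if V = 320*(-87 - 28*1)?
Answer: -1877414372/803066201 ≈ -2.3378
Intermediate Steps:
V = -36800 (V = 320*(-87 - 28) = 320*(-115) = -36800)
V/(-169459) + 205836/(-80563) = -36800/(-169459) + 205836/(-80563) = -36800*(-1/169459) + 205836*(-1/80563) = 36800/169459 - 12108/4739 = -1877414372/803066201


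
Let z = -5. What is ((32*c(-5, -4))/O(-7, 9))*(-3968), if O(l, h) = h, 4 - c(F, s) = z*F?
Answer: 888832/3 ≈ 2.9628e+5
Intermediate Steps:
c(F, s) = 4 + 5*F (c(F, s) = 4 - (-5)*F = 4 + 5*F)
((32*c(-5, -4))/O(-7, 9))*(-3968) = ((32*(4 + 5*(-5)))/9)*(-3968) = ((32*(4 - 25))*(⅑))*(-3968) = ((32*(-21))*(⅑))*(-3968) = -672*⅑*(-3968) = -224/3*(-3968) = 888832/3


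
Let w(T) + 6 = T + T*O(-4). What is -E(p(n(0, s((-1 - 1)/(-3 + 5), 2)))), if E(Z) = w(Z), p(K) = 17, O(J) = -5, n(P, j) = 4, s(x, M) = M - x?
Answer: 74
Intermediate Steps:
w(T) = -6 - 4*T (w(T) = -6 + (T + T*(-5)) = -6 + (T - 5*T) = -6 - 4*T)
E(Z) = -6 - 4*Z
-E(p(n(0, s((-1 - 1)/(-3 + 5), 2)))) = -(-6 - 4*17) = -(-6 - 68) = -1*(-74) = 74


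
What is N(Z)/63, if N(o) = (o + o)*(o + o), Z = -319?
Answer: 407044/63 ≈ 6461.0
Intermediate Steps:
N(o) = 4*o**2 (N(o) = (2*o)*(2*o) = 4*o**2)
N(Z)/63 = (4*(-319)**2)/63 = (4*101761)*(1/63) = 407044*(1/63) = 407044/63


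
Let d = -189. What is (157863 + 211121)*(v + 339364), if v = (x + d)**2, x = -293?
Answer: 210943724992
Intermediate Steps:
v = 232324 (v = (-293 - 189)**2 = (-482)**2 = 232324)
(157863 + 211121)*(v + 339364) = (157863 + 211121)*(232324 + 339364) = 368984*571688 = 210943724992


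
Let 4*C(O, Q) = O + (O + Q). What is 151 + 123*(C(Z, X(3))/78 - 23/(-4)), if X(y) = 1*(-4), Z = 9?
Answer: 11229/13 ≈ 863.77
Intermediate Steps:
X(y) = -4
C(O, Q) = O/2 + Q/4 (C(O, Q) = (O + (O + Q))/4 = (Q + 2*O)/4 = O/2 + Q/4)
151 + 123*(C(Z, X(3))/78 - 23/(-4)) = 151 + 123*(((1/2)*9 + (1/4)*(-4))/78 - 23/(-4)) = 151 + 123*((9/2 - 1)*(1/78) - 23*(-1/4)) = 151 + 123*((7/2)*(1/78) + 23/4) = 151 + 123*(7/156 + 23/4) = 151 + 123*(226/39) = 151 + 9266/13 = 11229/13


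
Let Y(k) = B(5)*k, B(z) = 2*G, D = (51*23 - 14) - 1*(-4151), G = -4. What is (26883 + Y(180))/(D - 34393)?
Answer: -25443/29083 ≈ -0.87484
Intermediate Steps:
D = 5310 (D = (1173 - 14) + 4151 = 1159 + 4151 = 5310)
B(z) = -8 (B(z) = 2*(-4) = -8)
Y(k) = -8*k
(26883 + Y(180))/(D - 34393) = (26883 - 8*180)/(5310 - 34393) = (26883 - 1440)/(-29083) = 25443*(-1/29083) = -25443/29083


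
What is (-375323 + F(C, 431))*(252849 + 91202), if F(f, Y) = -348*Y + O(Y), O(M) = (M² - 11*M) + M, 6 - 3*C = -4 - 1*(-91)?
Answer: -118305376860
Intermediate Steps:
C = -27 (C = 2 - (-4 - 1*(-91))/3 = 2 - (-4 + 91)/3 = 2 - ⅓*87 = 2 - 29 = -27)
O(M) = M² - 10*M
F(f, Y) = -348*Y + Y*(-10 + Y)
(-375323 + F(C, 431))*(252849 + 91202) = (-375323 + 431*(-358 + 431))*(252849 + 91202) = (-375323 + 431*73)*344051 = (-375323 + 31463)*344051 = -343860*344051 = -118305376860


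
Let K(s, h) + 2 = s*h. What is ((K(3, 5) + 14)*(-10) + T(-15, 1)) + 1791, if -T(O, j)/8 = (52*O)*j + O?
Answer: 7881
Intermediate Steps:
K(s, h) = -2 + h*s (K(s, h) = -2 + s*h = -2 + h*s)
T(O, j) = -8*O - 416*O*j (T(O, j) = -8*((52*O)*j + O) = -8*(52*O*j + O) = -8*(O + 52*O*j) = -8*O - 416*O*j)
((K(3, 5) + 14)*(-10) + T(-15, 1)) + 1791 = (((-2 + 5*3) + 14)*(-10) - 8*(-15)*(1 + 52*1)) + 1791 = (((-2 + 15) + 14)*(-10) - 8*(-15)*(1 + 52)) + 1791 = ((13 + 14)*(-10) - 8*(-15)*53) + 1791 = (27*(-10) + 6360) + 1791 = (-270 + 6360) + 1791 = 6090 + 1791 = 7881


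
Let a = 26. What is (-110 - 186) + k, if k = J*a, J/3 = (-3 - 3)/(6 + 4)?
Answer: -1714/5 ≈ -342.80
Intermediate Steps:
J = -9/5 (J = 3*((-3 - 3)/(6 + 4)) = 3*(-6/10) = 3*(-6*⅒) = 3*(-⅗) = -9/5 ≈ -1.8000)
k = -234/5 (k = -9/5*26 = -234/5 ≈ -46.800)
(-110 - 186) + k = (-110 - 186) - 234/5 = -296 - 234/5 = -1714/5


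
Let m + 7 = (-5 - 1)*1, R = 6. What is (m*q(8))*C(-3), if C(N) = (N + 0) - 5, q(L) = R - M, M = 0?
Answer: 624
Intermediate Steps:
q(L) = 6 (q(L) = 6 - 1*0 = 6 + 0 = 6)
C(N) = -5 + N (C(N) = N - 5 = -5 + N)
m = -13 (m = -7 + (-5 - 1)*1 = -7 - 6*1 = -7 - 6 = -13)
(m*q(8))*C(-3) = (-13*6)*(-5 - 3) = -78*(-8) = 624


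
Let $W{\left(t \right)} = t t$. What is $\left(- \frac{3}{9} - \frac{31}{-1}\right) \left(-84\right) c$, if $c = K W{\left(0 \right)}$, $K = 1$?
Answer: $0$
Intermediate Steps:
$W{\left(t \right)} = t^{2}$
$c = 0$ ($c = 1 \cdot 0^{2} = 1 \cdot 0 = 0$)
$\left(- \frac{3}{9} - \frac{31}{-1}\right) \left(-84\right) c = \left(- \frac{3}{9} - \frac{31}{-1}\right) \left(-84\right) 0 = \left(\left(-3\right) \frac{1}{9} - -31\right) \left(-84\right) 0 = \left(- \frac{1}{3} + 31\right) \left(-84\right) 0 = \frac{92}{3} \left(-84\right) 0 = \left(-2576\right) 0 = 0$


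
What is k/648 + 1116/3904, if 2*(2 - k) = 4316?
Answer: -240433/79056 ≈ -3.0413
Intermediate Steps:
k = -2156 (k = 2 - ½*4316 = 2 - 2158 = -2156)
k/648 + 1116/3904 = -2156/648 + 1116/3904 = -2156*1/648 + 1116*(1/3904) = -539/162 + 279/976 = -240433/79056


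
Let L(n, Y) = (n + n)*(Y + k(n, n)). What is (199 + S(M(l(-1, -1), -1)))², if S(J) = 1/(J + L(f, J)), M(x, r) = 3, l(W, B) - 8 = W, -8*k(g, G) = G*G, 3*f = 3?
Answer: 48566961/1225 ≈ 39647.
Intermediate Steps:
f = 1 (f = (⅓)*3 = 1)
k(g, G) = -G²/8 (k(g, G) = -G*G/8 = -G²/8)
l(W, B) = 8 + W
L(n, Y) = 2*n*(Y - n²/8) (L(n, Y) = (n + n)*(Y - n²/8) = (2*n)*(Y - n²/8) = 2*n*(Y - n²/8))
S(J) = 1/(-¼ + 3*J) (S(J) = 1/(J + (¼)*1*(-1*1² + 8*J)) = 1/(J + (¼)*1*(-1*1 + 8*J)) = 1/(J + (¼)*1*(-1 + 8*J)) = 1/(J + (-¼ + 2*J)) = 1/(-¼ + 3*J))
(199 + S(M(l(-1, -1), -1)))² = (199 + 4/(-1 + 12*3))² = (199 + 4/(-1 + 36))² = (199 + 4/35)² = (6969/35)² = 48566961/1225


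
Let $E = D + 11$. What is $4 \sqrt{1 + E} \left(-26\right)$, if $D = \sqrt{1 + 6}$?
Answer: $- 104 \sqrt{12 + \sqrt{7}} \approx -398.01$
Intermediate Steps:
$D = \sqrt{7} \approx 2.6458$
$E = 11 + \sqrt{7}$ ($E = \sqrt{7} + 11 = 11 + \sqrt{7} \approx 13.646$)
$4 \sqrt{1 + E} \left(-26\right) = 4 \sqrt{1 + \left(11 + \sqrt{7}\right)} \left(-26\right) = 4 \sqrt{12 + \sqrt{7}} \left(-26\right) = - 104 \sqrt{12 + \sqrt{7}}$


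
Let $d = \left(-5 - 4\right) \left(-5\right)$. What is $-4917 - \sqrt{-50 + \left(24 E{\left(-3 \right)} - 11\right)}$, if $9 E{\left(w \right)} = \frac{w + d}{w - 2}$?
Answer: $-4917 - \frac{i \sqrt{2085}}{5} \approx -4917.0 - 9.1324 i$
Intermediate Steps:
$d = 45$ ($d = \left(-9\right) \left(-5\right) = 45$)
$E{\left(w \right)} = \frac{45 + w}{9 \left(-2 + w\right)}$ ($E{\left(w \right)} = \frac{\left(w + 45\right) \frac{1}{w - 2}}{9} = \frac{\left(45 + w\right) \frac{1}{-2 + w}}{9} = \frac{\frac{1}{-2 + w} \left(45 + w\right)}{9} = \frac{45 + w}{9 \left(-2 + w\right)}$)
$-4917 - \sqrt{-50 + \left(24 E{\left(-3 \right)} - 11\right)} = -4917 - \sqrt{-50 + \left(24 \frac{45 - 3}{9 \left(-2 - 3\right)} - 11\right)} = -4917 - \sqrt{-50 + \left(24 \cdot \frac{1}{9} \frac{1}{-5} \cdot 42 - 11\right)} = -4917 - \sqrt{-50 + \left(24 \cdot \frac{1}{9} \left(- \frac{1}{5}\right) 42 - 11\right)} = -4917 - \sqrt{-50 + \left(24 \left(- \frac{14}{15}\right) - 11\right)} = -4917 - \sqrt{-50 - \frac{167}{5}} = -4917 - \sqrt{- \frac{417}{5}} = -4917 - \frac{i \sqrt{2085}}{5}$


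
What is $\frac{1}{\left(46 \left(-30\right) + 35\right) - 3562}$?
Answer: $- \frac{1}{4907} \approx -0.00020379$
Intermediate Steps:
$\frac{1}{\left(46 \left(-30\right) + 35\right) - 3562} = \frac{1}{\left(-1380 + 35\right) - 3562} = \frac{1}{-1345 - 3562} = \frac{1}{-4907} = - \frac{1}{4907}$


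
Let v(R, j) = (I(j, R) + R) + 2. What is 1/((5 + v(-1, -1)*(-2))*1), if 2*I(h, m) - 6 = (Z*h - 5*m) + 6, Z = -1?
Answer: -1/15 ≈ -0.066667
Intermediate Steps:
I(h, m) = 6 - 5*m/2 - h/2 (I(h, m) = 3 + ((-h - 5*m) + 6)/2 = 3 + (6 - h - 5*m)/2 = 3 + (3 - 5*m/2 - h/2) = 6 - 5*m/2 - h/2)
v(R, j) = 8 - 3*R/2 - j/2 (v(R, j) = ((6 - 5*R/2 - j/2) + R) + 2 = (6 - 3*R/2 - j/2) + 2 = 8 - 3*R/2 - j/2)
1/((5 + v(-1, -1)*(-2))*1) = 1/((5 + (8 - 3/2*(-1) - ½*(-1))*(-2))*1) = 1/((5 + (8 + 3/2 + ½)*(-2))*1) = 1/((5 + 10*(-2))*1) = 1/((5 - 20)*1) = 1/(-15*1) = 1/(-15) = -1/15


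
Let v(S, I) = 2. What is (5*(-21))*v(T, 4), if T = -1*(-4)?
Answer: -210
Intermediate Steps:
T = 4
(5*(-21))*v(T, 4) = (5*(-21))*2 = -105*2 = -210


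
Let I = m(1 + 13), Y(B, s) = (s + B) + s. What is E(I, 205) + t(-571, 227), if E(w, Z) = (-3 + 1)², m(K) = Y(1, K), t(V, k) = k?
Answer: 231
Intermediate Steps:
Y(B, s) = B + 2*s (Y(B, s) = (B + s) + s = B + 2*s)
m(K) = 1 + 2*K
I = 29 (I = 1 + 2*(1 + 13) = 1 + 2*14 = 1 + 28 = 29)
E(w, Z) = 4 (E(w, Z) = (-2)² = 4)
E(I, 205) + t(-571, 227) = 4 + 227 = 231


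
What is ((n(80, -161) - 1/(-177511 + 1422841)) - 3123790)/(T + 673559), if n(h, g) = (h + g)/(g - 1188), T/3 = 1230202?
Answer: -403677803128763/563967671819850 ≈ -0.71578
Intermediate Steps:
T = 3690606 (T = 3*1230202 = 3690606)
n(h, g) = (g + h)/(-1188 + g)
((n(80, -161) - 1/(-177511 + 1422841)) - 3123790)/(T + 673559) = (((-161 + 80)/(-1188 - 161) - 1/(-177511 + 1422841)) - 3123790)/(3690606 + 673559) = ((-81/(-1349) - 1/1245330) - 3123790)/4364165 = ((-1/1349*(-81) - 1*1/1245330) - 3123790)*(1/4364165) = ((81/1349 - 1/1245330) - 3123790)*(1/4364165) = (100870381/1679950170 - 3123790)*(1/4364165) = -5247811440673919/1679950170*1/4364165 = -403677803128763/563967671819850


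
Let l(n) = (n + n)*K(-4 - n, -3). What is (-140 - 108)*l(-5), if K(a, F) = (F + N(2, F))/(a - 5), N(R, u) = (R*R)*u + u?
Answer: 11160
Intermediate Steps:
N(R, u) = u + u*R² (N(R, u) = R²*u + u = u*R² + u = u + u*R²)
K(a, F) = 6*F/(-5 + a) (K(a, F) = (F + F*(1 + 2²))/(a - 5) = (F + F*(1 + 4))/(-5 + a) = (F + F*5)/(-5 + a) = (F + 5*F)/(-5 + a) = (6*F)/(-5 + a) = 6*F/(-5 + a))
l(n) = -36*n/(-9 - n) (l(n) = (n + n)*(6*(-3)/(-5 + (-4 - n))) = (2*n)*(6*(-3)/(-9 - n)) = (2*n)*(-18/(-9 - n)) = -36*n/(-9 - n))
(-140 - 108)*l(-5) = (-140 - 108)*(36*(-5)/(9 - 5)) = -8928*(-5)/4 = -248*(-45) = 11160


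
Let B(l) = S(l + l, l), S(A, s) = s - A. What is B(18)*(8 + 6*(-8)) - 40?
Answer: 680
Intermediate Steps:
B(l) = -l (B(l) = l - (l + l) = l - 2*l = -l)
B(18)*(8 + 6*(-8)) - 40 = (-1*18)*(8 + 6*(-8)) - 40 = -18*(8 - 48) - 40 = -18*(-40) - 40 = 720 - 40 = 680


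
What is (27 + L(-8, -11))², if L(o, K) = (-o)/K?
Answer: 83521/121 ≈ 690.26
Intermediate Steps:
L(o, K) = -o/K
(27 + L(-8, -11))² = (27 - 1*(-8)/(-11))² = (27 - 1*(-8)*(-1/11))² = (27 - 8/11)² = (289/11)² = 83521/121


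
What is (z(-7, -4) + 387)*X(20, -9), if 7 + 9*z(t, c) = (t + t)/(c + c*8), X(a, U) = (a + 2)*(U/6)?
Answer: -688325/54 ≈ -12747.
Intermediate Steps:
X(a, U) = U*(2 + a)/6 (X(a, U) = (2 + a)*(U*(⅙)) = (2 + a)*(U/6) = U*(2 + a)/6)
z(t, c) = -7/9 + 2*t/(81*c) (z(t, c) = -7/9 + ((t + t)/(c + c*8))/9 = -7/9 + ((2*t)/(c + 8*c))/9 = -7/9 + ((2*t)/((9*c)))/9 = -7/9 + ((2*t)*(1/(9*c)))/9 = -7/9 + (2*t/(9*c))/9 = -7/9 + 2*t/(81*c))
(z(-7, -4) + 387)*X(20, -9) = ((1/81)*(-63*(-4) + 2*(-7))/(-4) + 387)*((⅙)*(-9)*(2 + 20)) = ((1/81)*(-¼)*(252 - 14) + 387)*((⅙)*(-9)*22) = ((1/81)*(-¼)*238 + 387)*(-33) = (-119/162 + 387)*(-33) = (62575/162)*(-33) = -688325/54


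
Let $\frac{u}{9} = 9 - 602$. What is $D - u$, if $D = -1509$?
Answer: $3828$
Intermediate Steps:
$u = -5337$ ($u = 9 \left(9 - 602\right) = 9 \left(-593\right) = -5337$)
$D - u = -1509 - -5337 = -1509 + 5337 = 3828$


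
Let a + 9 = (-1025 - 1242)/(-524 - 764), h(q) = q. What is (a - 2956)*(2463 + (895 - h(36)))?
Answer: -6339460633/644 ≈ -9.8439e+6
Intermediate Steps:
a = -9325/1288 (a = -9 + (-1025 - 1242)/(-524 - 764) = -9 - 2267/(-1288) = -9 - 2267*(-1/1288) = -9 + 2267/1288 = -9325/1288 ≈ -7.2399)
(a - 2956)*(2463 + (895 - h(36))) = (-9325/1288 - 2956)*(2463 + (895 - 1*36)) = -3816653*(2463 + (895 - 36))/1288 = -3816653*(2463 + 859)/1288 = -3816653/1288*3322 = -6339460633/644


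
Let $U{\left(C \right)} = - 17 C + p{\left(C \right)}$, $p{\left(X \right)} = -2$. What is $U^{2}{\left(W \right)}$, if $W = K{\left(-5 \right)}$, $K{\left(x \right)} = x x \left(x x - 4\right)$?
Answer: $79691329$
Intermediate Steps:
$K{\left(x \right)} = x^{2} \left(-4 + x^{2}\right)$ ($K{\left(x \right)} = x^{2} \left(x^{2} - 4\right) = x^{2} \left(-4 + x^{2}\right)$)
$W = 525$ ($W = \left(-5\right)^{2} \left(-4 + \left(-5\right)^{2}\right) = 25 \left(-4 + 25\right) = 25 \cdot 21 = 525$)
$U{\left(C \right)} = -2 - 17 C$ ($U{\left(C \right)} = - 17 C - 2 = -2 - 17 C$)
$U^{2}{\left(W \right)} = \left(-2 - 8925\right)^{2} = \left(-8927\right)^{2} = 79691329$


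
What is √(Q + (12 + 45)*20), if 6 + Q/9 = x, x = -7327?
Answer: I*√64857 ≈ 254.67*I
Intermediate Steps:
Q = -65997 (Q = -54 + 9*(-7327) = -54 - 65943 = -65997)
√(Q + (12 + 45)*20) = √(-65997 + (12 + 45)*20) = √(-65997 + 57*20) = √(-65997 + 1140) = √(-64857) = I*√64857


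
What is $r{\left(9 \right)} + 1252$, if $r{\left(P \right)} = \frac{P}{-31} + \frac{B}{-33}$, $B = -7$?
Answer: $\frac{1280716}{1023} \approx 1251.9$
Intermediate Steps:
$r{\left(P \right)} = \frac{7}{33} - \frac{P}{31}$ ($r{\left(P \right)} = \frac{P}{-31} - \frac{7}{-33} = P \left(- \frac{1}{31}\right) - - \frac{7}{33} = - \frac{P}{31} + \frac{7}{33} = \frac{7}{33} - \frac{P}{31}$)
$r{\left(9 \right)} + 1252 = \left(\frac{7}{33} - \frac{9}{31}\right) + 1252 = - \frac{80}{1023} + 1252 = \frac{1280716}{1023}$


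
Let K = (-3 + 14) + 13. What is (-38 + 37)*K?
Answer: -24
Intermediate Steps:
K = 24 (K = 11 + 13 = 24)
(-38 + 37)*K = (-38 + 37)*24 = -1*24 = -24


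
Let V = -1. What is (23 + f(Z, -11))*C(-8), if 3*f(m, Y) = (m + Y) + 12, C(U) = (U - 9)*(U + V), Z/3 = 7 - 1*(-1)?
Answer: 4794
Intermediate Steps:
Z = 24 (Z = 3*(7 - 1*(-1)) = 3*(7 + 1) = 3*8 = 24)
C(U) = (-1 + U)*(-9 + U) (C(U) = (U - 9)*(U - 1) = (-9 + U)*(-1 + U) = (-1 + U)*(-9 + U))
f(m, Y) = 4 + Y/3 + m/3 (f(m, Y) = ((m + Y) + 12)/3 = ((Y + m) + 12)/3 = (12 + Y + m)/3 = 4 + Y/3 + m/3)
(23 + f(Z, -11))*C(-8) = (23 + (4 + (⅓)*(-11) + (⅓)*24))*(9 + (-8)² - 10*(-8)) = (23 + (4 - 11/3 + 8))*(9 + 64 + 80) = (23 + 25/3)*153 = (94/3)*153 = 4794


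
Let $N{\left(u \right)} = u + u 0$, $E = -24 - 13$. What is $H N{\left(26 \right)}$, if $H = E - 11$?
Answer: $-1248$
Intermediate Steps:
$E = -37$ ($E = -24 - 13 = -37$)
$N{\left(u \right)} = u$ ($N{\left(u \right)} = u + 0 = u$)
$H = -48$ ($H = -37 - 11 = -48$)
$H N{\left(26 \right)} = \left(-48\right) 26 = -1248$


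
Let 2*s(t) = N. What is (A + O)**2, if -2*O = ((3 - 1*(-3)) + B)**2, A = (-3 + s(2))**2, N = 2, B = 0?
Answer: 196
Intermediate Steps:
s(t) = 1 (s(t) = (1/2)*2 = 1)
A = 4 (A = (-3 + 1)**2 = (-2)**2 = 4)
O = -18 (O = -((3 - 1*(-3)) + 0)**2/2 = -((3 + 3) + 0)**2/2 = -(6 + 0)**2/2 = -1/2*6**2 = -1/2*36 = -18)
(A + O)**2 = (4 - 18)**2 = (-14)**2 = 196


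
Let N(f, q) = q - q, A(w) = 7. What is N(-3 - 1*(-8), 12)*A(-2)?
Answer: 0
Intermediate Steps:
N(f, q) = 0
N(-3 - 1*(-8), 12)*A(-2) = 0*7 = 0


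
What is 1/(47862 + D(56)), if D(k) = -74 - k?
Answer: 1/47732 ≈ 2.0950e-5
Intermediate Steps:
1/(47862 + D(56)) = 1/(47862 + (-74 - 1*56)) = 1/(47862 + (-74 - 56)) = 1/(47862 - 130) = 1/47732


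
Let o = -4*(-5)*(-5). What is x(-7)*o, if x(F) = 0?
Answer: 0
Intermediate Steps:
o = -100 (o = 20*(-5) = -100)
x(-7)*o = 0*(-100) = 0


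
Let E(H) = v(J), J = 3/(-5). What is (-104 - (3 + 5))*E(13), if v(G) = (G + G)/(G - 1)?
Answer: -84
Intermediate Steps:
J = -⅗ (J = 3*(-⅕) = -⅗ ≈ -0.60000)
v(G) = 2*G/(-1 + G) (v(G) = (2*G)/(-1 + G) = 2*G/(-1 + G))
E(H) = ¾ (E(H) = 2*(-⅗)/(-1 - ⅗) = 2*(-⅗)/(-8/5) = 2*(-⅗)*(-5/8) = ¾)
(-104 - (3 + 5))*E(13) = (-104 - (3 + 5))*(¾) = (-104 - 1*8)*(¾) = (-104 - 8)*(¾) = -112*¾ = -84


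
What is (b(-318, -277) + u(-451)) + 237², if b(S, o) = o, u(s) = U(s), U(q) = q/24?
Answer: 1340957/24 ≈ 55873.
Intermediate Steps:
U(q) = q/24 (U(q) = q*(1/24) = q/24)
u(s) = s/24
(b(-318, -277) + u(-451)) + 237² = (-277 + (1/24)*(-451)) + 237² = (-277 - 451/24) + 56169 = -7099/24 + 56169 = 1340957/24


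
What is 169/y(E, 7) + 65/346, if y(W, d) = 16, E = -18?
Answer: 29757/2768 ≈ 10.750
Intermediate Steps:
169/y(E, 7) + 65/346 = 169/16 + 65/346 = 29757/2768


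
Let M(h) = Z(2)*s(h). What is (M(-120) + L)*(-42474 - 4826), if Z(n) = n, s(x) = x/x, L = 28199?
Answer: -1333907300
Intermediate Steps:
s(x) = 1
M(h) = 2 (M(h) = 2*1 = 2)
(M(-120) + L)*(-42474 - 4826) = (2 + 28199)*(-42474 - 4826) = 28201*(-47300) = -1333907300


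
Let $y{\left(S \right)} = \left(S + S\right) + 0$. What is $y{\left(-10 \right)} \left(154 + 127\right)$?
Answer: $-5620$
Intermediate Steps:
$y{\left(S \right)} = 2 S$ ($y{\left(S \right)} = 2 S + 0 = 2 S$)
$y{\left(-10 \right)} \left(154 + 127\right) = 2 \left(-10\right) \left(154 + 127\right) = \left(-20\right) 281 = -5620$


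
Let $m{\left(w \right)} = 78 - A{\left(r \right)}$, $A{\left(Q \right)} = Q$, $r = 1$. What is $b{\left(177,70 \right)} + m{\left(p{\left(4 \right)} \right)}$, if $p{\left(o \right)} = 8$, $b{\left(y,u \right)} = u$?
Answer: $147$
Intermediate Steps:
$m{\left(w \right)} = 77$ ($m{\left(w \right)} = 78 - 1 = 77$)
$b{\left(177,70 \right)} + m{\left(p{\left(4 \right)} \right)} = 70 + 77 = 147$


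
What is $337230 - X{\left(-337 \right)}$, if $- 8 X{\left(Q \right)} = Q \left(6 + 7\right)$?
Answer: $\frac{2693459}{8} \approx 3.3668 \cdot 10^{5}$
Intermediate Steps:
$X{\left(Q \right)} = - \frac{13 Q}{8}$ ($X{\left(Q \right)} = - \frac{Q \left(6 + 7\right)}{8} = - \frac{Q 13}{8} = - \frac{13 Q}{8}$)
$337230 - X{\left(-337 \right)} = 337230 - \left(- \frac{13}{8}\right) \left(-337\right) = 337230 - \frac{4381}{8} = \frac{2693459}{8}$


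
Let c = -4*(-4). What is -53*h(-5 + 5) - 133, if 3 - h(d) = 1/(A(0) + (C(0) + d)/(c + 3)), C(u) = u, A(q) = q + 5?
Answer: -1407/5 ≈ -281.40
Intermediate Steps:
c = 16
A(q) = 5 + q
h(d) = 3 - 1/(5 + d/19) (h(d) = 3 - 1/((5 + 0) + (0 + d)/(16 + 3)) = 3 - 1/(5 + d/19))
-53*h(-5 + 5) - 133 = -53*(266 + 3*(-5 + 5))/(95 + (-5 + 5)) - 133 = -53*(266 + 3*0)/(95 + 0) - 133 = -53*(266 + 0)/95 - 133 = -53*266/95 - 133 = -53*14/5 - 133 = -742/5 - 133 = -1407/5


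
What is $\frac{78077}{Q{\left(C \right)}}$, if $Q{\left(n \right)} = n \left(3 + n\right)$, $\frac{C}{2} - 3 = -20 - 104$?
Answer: $\frac{78077}{57838} \approx 1.3499$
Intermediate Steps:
$C = -242$ ($C = 6 + 2 \left(-20 - 104\right) = 6 + 2 \left(-124\right) = 6 - 248 = -242$)
$\frac{78077}{Q{\left(C \right)}} = \frac{78077}{\left(-242\right) \left(3 - 242\right)} = \frac{78077}{\left(-242\right) \left(-239\right)} = \frac{78077}{57838}$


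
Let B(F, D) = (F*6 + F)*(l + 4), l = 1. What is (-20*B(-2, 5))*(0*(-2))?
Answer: 0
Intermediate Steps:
B(F, D) = 35*F (B(F, D) = (F*6 + F)*(1 + 4) = (6*F + F)*5 = (7*F)*5 = 35*F)
(-20*B(-2, 5))*(0*(-2)) = (-700*(-2))*(0*(-2)) = -20*(-70)*0 = 1400*0 = 0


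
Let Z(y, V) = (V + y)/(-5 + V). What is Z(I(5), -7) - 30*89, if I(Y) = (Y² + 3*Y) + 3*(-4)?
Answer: -10687/4 ≈ -2671.8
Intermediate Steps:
I(Y) = -12 + Y² + 3*Y (I(Y) = (Y² + 3*Y) - 12 = -12 + Y² + 3*Y)
Z(y, V) = (V + y)/(-5 + V)
Z(I(5), -7) - 30*89 = (-7 + (-12 + 5² + 3*5))/(-5 - 7) - 30*89 = (-7 + (-12 + 25 + 15))/(-12) - 2670 = -(-7 + 28)/12 - 2670 = -1/12*21 - 2670 = -7/4 - 2670 = -10687/4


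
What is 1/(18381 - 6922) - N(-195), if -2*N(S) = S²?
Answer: 435728477/22918 ≈ 19013.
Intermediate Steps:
N(S) = -S²/2
1/(18381 - 6922) - N(-195) = 1/(18381 - 6922) - (-1)*(-195)²/2 = 1/11459 - (-1)*38025/2 = 1/11459 - 1*(-38025/2) = 1/11459 + 38025/2 = 435728477/22918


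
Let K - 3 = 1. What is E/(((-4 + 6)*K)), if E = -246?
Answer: -123/4 ≈ -30.750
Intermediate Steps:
K = 4 (K = 3 + 1 = 4)
E/(((-4 + 6)*K)) = -246*1/(4*(-4 + 6)) = -246/(2*4) = -246/8 = -246*⅛ = -123/4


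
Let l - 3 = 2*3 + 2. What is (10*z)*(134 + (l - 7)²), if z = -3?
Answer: -4500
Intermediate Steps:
l = 11 (l = 3 + (2*3 + 2) = 3 + (6 + 2) = 3 + 8 = 11)
(10*z)*(134 + (l - 7)²) = (10*(-3))*(134 + (11 - 7)²) = -30*(134 + 4²) = -30*(134 + 16) = -30*150 = -4500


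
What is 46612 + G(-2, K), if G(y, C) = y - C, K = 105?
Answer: 46505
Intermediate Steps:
46612 + G(-2, K) = 46612 + (-2 - 1*105) = 46612 + (-2 - 105) = 46612 - 107 = 46505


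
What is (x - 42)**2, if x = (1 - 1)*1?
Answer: 1764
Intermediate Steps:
x = 0 (x = 0*1 = 0)
(x - 42)**2 = (0 - 42)**2 = (-42)**2 = 1764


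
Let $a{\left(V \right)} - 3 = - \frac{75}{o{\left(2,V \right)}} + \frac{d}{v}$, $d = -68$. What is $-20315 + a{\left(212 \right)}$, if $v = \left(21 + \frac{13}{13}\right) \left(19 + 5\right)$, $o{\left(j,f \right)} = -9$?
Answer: $- \frac{893367}{44} \approx -20304.0$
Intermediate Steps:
$v = 528$ ($v = \left(21 + 13 \cdot \frac{1}{13}\right) 24 = \left(21 + 1\right) 24 = 22 \cdot 24 = 528$)
$a{\left(V \right)} = \frac{493}{44}$ ($a{\left(V \right)} = 3 - \left(- \frac{25}{3} + \frac{17}{132}\right) = 3 - - \frac{361}{44} = 3 + \left(\frac{25}{3} - \frac{17}{132}\right) = 3 + \frac{361}{44} = \frac{493}{44}$)
$-20315 + a{\left(212 \right)} = -20315 + \frac{493}{44} = - \frac{893367}{44}$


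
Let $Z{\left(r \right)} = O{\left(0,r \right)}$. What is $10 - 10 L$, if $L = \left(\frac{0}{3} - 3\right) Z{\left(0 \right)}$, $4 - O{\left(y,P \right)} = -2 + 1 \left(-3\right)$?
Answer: $280$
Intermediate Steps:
$O{\left(y,P \right)} = 9$ ($O{\left(y,P \right)} = 4 - \left(-2 + 1 \left(-3\right)\right) = 4 - \left(-2 - 3\right) = 4 - -5 = 4 + 5 = 9$)
$Z{\left(r \right)} = 9$
$L = -27$ ($L = \left(\frac{0}{3} - 3\right) 9 = \left(0 \cdot \frac{1}{3} - 3\right) 9 = \left(0 - 3\right) 9 = \left(-3\right) 9 = -27$)
$10 - 10 L = 10 - -270 = 10 + 270 = 280$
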